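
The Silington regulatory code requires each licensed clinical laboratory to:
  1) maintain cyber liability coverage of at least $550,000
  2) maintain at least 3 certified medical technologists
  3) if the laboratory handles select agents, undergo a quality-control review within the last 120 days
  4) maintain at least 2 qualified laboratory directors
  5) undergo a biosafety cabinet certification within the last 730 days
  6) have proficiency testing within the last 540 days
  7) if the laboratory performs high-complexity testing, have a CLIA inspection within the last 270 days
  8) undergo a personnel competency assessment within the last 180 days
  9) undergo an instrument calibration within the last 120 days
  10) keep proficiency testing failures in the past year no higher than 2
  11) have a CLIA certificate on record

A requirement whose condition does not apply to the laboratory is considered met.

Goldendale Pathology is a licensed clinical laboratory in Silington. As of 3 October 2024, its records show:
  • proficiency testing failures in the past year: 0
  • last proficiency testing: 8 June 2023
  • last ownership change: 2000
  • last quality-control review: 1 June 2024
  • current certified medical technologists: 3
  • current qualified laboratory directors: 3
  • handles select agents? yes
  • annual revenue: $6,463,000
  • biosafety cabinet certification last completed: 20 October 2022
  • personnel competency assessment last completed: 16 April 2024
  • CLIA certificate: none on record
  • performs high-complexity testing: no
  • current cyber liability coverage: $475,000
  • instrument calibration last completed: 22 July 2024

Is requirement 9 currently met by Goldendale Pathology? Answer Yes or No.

9. instrument calibration 73 days ago vs limit 120 → met

Yes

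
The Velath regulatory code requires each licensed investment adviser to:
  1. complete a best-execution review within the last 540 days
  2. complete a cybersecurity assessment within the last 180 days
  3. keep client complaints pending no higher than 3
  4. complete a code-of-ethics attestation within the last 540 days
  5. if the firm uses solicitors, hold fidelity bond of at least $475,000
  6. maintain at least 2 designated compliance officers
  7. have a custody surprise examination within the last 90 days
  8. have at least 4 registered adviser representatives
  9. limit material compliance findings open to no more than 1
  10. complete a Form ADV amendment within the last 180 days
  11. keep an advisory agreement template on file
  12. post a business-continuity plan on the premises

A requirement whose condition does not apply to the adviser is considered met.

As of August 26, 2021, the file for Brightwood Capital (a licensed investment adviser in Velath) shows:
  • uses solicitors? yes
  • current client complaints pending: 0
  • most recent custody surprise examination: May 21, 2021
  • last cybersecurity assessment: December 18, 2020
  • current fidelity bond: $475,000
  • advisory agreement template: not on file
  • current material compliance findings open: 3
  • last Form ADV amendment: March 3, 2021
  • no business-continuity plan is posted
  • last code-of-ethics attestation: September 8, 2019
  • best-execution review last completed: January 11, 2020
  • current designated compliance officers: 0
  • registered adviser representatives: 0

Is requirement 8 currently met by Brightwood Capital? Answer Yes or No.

No

8. registered adviser representatives 0 < 4 → not met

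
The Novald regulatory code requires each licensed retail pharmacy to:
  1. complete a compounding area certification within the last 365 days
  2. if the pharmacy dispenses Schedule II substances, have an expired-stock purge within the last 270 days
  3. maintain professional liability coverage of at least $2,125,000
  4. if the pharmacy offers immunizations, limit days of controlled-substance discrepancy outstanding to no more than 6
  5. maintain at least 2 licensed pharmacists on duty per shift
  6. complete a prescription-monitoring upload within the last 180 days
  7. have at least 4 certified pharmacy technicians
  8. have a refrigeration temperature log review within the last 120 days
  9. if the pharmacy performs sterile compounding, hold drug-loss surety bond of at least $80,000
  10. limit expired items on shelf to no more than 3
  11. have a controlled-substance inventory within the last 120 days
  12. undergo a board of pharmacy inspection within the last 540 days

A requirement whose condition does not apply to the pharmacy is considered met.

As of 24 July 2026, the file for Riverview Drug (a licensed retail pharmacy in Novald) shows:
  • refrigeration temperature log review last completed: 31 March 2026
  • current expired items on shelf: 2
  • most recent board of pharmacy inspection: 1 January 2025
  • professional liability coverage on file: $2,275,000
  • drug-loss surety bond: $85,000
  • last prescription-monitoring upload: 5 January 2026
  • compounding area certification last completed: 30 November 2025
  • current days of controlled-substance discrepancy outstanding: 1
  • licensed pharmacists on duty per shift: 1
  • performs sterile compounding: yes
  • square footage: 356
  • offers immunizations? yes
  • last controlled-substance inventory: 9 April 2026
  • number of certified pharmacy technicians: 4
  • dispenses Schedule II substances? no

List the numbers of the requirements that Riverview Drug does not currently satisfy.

5, 6, 12

1. compounding area certification 236 days ago vs limit 365 → met
2. condition 'dispenses Schedule II substances' does not hold → requirement n/a → met
3. professional liability coverage $2,275,000 ≥ $2,125,000 → met
4. condition 'offers immunizations' holds; days of controlled-substance discrepancy outstanding 1 ≤ 6 → met
5. licensed pharmacists on duty per shift 1 < 2 → not met
6. prescription-monitoring upload 200 days ago vs limit 180 → not met
7. certified pharmacy technicians 4 ≥ 4 → met
8. refrigeration temperature log review 115 days ago vs limit 120 → met
9. condition 'performs sterile compounding' holds; drug-loss surety bond $85,000 ≥ $80,000 → met
10. expired items on shelf 2 ≤ 3 → met
11. controlled-substance inventory 106 days ago vs limit 120 → met
12. board of pharmacy inspection 569 days ago vs limit 540 → not met
Not met: 5, 6, 12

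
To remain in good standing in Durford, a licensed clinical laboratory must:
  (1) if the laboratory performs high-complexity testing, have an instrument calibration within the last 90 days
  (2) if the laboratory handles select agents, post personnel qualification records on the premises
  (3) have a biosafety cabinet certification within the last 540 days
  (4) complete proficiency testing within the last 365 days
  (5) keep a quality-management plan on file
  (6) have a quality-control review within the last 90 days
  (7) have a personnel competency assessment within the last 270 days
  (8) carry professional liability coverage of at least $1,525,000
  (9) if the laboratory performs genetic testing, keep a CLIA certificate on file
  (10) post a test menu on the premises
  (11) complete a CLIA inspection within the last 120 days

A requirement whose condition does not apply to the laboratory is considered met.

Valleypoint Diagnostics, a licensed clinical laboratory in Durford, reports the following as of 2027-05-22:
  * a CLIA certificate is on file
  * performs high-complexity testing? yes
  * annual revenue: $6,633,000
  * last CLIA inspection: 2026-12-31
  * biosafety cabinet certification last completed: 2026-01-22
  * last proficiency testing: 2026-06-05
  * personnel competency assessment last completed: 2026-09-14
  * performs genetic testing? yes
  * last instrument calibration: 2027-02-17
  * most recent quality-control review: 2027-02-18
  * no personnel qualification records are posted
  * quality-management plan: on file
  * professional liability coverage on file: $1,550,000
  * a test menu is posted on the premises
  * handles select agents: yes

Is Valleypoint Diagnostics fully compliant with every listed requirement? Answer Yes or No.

No

1. condition 'performs high-complexity testing' holds; instrument calibration 94 days ago vs limit 90 → not met
2. condition 'handles select agents' holds; personnel qualification records absent → not met
3. biosafety cabinet certification 485 days ago vs limit 540 → met
4. proficiency testing 351 days ago vs limit 365 → met
5. quality-management plan present → met
6. quality-control review 93 days ago vs limit 90 → not met
7. personnel competency assessment 250 days ago vs limit 270 → met
8. professional liability coverage $1,550,000 ≥ $1,525,000 → met
9. condition 'performs genetic testing' holds; CLIA certificate present → met
10. test menu present → met
11. CLIA inspection 142 days ago vs limit 120 → not met
Not met: 1, 2, 6, 11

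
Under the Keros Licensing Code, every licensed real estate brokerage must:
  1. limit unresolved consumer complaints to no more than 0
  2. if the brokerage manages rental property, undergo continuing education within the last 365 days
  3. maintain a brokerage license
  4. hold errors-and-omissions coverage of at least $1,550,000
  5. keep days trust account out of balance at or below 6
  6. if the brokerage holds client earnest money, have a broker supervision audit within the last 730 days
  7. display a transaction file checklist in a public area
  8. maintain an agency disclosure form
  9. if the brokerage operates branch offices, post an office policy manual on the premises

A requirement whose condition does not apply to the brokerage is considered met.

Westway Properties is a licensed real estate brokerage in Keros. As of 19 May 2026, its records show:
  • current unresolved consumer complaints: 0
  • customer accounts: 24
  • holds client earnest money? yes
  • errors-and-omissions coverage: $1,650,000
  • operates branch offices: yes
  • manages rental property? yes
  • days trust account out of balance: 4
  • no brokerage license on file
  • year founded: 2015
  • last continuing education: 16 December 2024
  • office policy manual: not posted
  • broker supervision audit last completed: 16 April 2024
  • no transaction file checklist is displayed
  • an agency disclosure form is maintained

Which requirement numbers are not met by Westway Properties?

2, 3, 6, 7, 9

1. unresolved consumer complaints 0 ≤ 0 → met
2. condition 'manages rental property' holds; continuing education 519 days ago vs limit 365 → not met
3. brokerage license absent → not met
4. errors-and-omissions coverage $1,650,000 ≥ $1,550,000 → met
5. days trust account out of balance 4 ≤ 6 → met
6. condition 'holds client earnest money' holds; broker supervision audit 763 days ago vs limit 730 → not met
7. transaction file checklist absent → not met
8. agency disclosure form present → met
9. condition 'operates branch offices' holds; office policy manual absent → not met
Not met: 2, 3, 6, 7, 9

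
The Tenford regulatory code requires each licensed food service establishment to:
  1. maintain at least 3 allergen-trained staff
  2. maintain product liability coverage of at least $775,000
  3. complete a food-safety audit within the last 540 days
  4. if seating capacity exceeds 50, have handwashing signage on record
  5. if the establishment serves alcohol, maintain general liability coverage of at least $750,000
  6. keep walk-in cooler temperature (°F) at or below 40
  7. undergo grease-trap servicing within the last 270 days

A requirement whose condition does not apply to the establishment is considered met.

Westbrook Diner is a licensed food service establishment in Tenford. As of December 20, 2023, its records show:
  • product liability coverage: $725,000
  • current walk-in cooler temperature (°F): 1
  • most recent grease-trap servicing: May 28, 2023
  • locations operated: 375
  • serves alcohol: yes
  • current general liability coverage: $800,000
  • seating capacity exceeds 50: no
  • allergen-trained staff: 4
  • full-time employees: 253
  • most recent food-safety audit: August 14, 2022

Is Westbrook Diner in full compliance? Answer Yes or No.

No

1. allergen-trained staff 4 ≥ 3 → met
2. product liability coverage $725,000 < $775,000 → not met
3. food-safety audit 493 days ago vs limit 540 → met
4. condition 'seating capacity exceeds 50' does not hold → requirement n/a → met
5. condition 'serves alcohol' holds; general liability coverage $800,000 ≥ $750,000 → met
6. walk-in cooler temperature (°F) 1 ≤ 40 → met
7. grease-trap servicing 206 days ago vs limit 270 → met
Not met: 2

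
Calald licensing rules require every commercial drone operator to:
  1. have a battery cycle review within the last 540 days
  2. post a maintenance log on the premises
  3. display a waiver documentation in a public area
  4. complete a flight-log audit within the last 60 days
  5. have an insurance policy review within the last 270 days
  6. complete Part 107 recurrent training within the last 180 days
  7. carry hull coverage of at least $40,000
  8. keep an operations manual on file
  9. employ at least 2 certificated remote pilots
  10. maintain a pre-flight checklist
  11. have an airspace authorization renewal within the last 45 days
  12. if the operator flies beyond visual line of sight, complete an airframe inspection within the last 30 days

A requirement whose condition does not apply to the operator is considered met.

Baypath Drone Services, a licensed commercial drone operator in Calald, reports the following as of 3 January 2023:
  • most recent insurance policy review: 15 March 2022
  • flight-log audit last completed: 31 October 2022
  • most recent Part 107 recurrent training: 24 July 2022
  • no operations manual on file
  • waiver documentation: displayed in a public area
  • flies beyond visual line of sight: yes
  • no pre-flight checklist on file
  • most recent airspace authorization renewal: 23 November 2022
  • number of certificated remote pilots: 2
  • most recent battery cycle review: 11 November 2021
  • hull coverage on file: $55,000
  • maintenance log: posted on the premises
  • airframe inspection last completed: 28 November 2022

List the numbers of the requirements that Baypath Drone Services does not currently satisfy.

4, 5, 8, 10, 12

1. battery cycle review 418 days ago vs limit 540 → met
2. maintenance log present → met
3. waiver documentation present → met
4. flight-log audit 64 days ago vs limit 60 → not met
5. insurance policy review 294 days ago vs limit 270 → not met
6. Part 107 recurrent training 163 days ago vs limit 180 → met
7. hull coverage $55,000 ≥ $40,000 → met
8. operations manual absent → not met
9. certificated remote pilots 2 ≥ 2 → met
10. pre-flight checklist absent → not met
11. airspace authorization renewal 41 days ago vs limit 45 → met
12. condition 'flies beyond visual line of sight' holds; airframe inspection 36 days ago vs limit 30 → not met
Not met: 4, 5, 8, 10, 12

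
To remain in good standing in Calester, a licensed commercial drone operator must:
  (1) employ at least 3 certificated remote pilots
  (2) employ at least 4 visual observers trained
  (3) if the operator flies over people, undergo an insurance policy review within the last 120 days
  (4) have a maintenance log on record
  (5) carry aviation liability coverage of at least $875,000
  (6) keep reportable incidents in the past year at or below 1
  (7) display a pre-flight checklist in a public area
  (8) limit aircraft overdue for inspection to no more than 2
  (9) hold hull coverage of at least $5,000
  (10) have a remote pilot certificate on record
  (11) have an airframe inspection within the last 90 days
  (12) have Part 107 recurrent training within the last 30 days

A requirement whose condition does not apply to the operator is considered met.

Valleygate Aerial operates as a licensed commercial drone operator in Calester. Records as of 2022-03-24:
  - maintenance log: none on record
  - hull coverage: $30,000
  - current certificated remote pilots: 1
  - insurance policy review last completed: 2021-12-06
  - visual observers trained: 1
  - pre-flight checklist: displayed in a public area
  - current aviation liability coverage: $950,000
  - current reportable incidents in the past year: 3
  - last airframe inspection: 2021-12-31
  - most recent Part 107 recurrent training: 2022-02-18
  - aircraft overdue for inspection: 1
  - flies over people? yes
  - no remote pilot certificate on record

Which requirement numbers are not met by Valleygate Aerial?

1, 2, 4, 6, 10, 12

1. certificated remote pilots 1 < 3 → not met
2. visual observers trained 1 < 4 → not met
3. condition 'flies over people' holds; insurance policy review 108 days ago vs limit 120 → met
4. maintenance log absent → not met
5. aviation liability coverage $950,000 ≥ $875,000 → met
6. reportable incidents in the past year 3 > 1 → not met
7. pre-flight checklist present → met
8. aircraft overdue for inspection 1 ≤ 2 → met
9. hull coverage $30,000 ≥ $5,000 → met
10. remote pilot certificate absent → not met
11. airframe inspection 83 days ago vs limit 90 → met
12. Part 107 recurrent training 34 days ago vs limit 30 → not met
Not met: 1, 2, 4, 6, 10, 12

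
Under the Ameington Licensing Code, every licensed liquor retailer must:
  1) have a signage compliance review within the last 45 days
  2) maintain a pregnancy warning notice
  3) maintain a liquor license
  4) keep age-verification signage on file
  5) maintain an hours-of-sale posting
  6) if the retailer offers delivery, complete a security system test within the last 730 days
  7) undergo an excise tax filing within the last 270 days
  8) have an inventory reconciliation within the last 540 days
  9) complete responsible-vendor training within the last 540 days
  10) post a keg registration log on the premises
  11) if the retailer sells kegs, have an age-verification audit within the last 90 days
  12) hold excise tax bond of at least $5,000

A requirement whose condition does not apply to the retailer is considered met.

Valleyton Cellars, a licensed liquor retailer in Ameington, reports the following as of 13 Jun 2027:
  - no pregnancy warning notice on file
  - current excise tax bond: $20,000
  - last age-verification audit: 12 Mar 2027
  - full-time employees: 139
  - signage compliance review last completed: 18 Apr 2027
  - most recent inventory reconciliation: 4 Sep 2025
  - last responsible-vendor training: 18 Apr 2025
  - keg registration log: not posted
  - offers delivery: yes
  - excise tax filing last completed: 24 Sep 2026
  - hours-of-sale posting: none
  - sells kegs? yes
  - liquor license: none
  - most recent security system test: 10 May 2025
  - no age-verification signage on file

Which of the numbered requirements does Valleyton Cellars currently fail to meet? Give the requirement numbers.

1, 2, 3, 4, 5, 6, 8, 9, 10, 11

1. signage compliance review 56 days ago vs limit 45 → not met
2. pregnancy warning notice absent → not met
3. liquor license absent → not met
4. age-verification signage absent → not met
5. hours-of-sale posting absent → not met
6. condition 'offers delivery' holds; security system test 764 days ago vs limit 730 → not met
7. excise tax filing 262 days ago vs limit 270 → met
8. inventory reconciliation 647 days ago vs limit 540 → not met
9. responsible-vendor training 786 days ago vs limit 540 → not met
10. keg registration log absent → not met
11. condition 'sells kegs' holds; age-verification audit 93 days ago vs limit 90 → not met
12. excise tax bond $20,000 ≥ $5,000 → met
Not met: 1, 2, 3, 4, 5, 6, 8, 9, 10, 11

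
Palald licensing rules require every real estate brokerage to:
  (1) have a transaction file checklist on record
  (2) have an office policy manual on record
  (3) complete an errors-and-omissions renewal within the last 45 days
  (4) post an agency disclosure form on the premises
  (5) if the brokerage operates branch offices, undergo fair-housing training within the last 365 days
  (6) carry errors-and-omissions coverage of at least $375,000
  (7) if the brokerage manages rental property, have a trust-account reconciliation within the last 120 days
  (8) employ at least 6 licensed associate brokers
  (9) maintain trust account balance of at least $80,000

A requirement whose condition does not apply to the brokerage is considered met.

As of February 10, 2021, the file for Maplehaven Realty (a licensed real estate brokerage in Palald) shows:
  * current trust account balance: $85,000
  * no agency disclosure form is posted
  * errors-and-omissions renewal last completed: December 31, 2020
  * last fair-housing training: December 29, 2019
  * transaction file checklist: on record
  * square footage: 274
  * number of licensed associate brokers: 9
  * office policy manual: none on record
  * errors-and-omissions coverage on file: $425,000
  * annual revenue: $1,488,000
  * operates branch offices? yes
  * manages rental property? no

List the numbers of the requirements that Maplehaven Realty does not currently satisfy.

2, 4, 5

1. transaction file checklist present → met
2. office policy manual absent → not met
3. errors-and-omissions renewal 41 days ago vs limit 45 → met
4. agency disclosure form absent → not met
5. condition 'operates branch offices' holds; fair-housing training 409 days ago vs limit 365 → not met
6. errors-and-omissions coverage $425,000 ≥ $375,000 → met
7. condition 'manages rental property' does not hold → requirement n/a → met
8. licensed associate brokers 9 ≥ 6 → met
9. trust account balance $85,000 ≥ $80,000 → met
Not met: 2, 4, 5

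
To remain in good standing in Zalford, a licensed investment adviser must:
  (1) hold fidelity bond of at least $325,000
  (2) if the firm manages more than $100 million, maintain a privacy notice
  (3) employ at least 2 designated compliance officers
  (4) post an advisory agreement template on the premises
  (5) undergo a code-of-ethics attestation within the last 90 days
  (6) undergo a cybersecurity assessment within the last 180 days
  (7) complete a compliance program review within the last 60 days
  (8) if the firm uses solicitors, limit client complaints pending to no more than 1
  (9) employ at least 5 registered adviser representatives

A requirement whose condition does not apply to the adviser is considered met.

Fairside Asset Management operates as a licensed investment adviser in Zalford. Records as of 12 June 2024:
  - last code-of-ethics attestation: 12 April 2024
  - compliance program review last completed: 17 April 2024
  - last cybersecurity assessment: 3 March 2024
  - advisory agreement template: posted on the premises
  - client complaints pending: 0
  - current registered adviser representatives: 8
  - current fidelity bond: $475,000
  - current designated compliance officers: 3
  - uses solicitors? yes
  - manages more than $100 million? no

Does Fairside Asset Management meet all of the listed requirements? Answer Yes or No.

1. fidelity bond $475,000 ≥ $325,000 → met
2. condition 'manages more than $100 million' does not hold → requirement n/a → met
3. designated compliance officers 3 ≥ 2 → met
4. advisory agreement template present → met
5. code-of-ethics attestation 61 days ago vs limit 90 → met
6. cybersecurity assessment 101 days ago vs limit 180 → met
7. compliance program review 56 days ago vs limit 60 → met
8. condition 'uses solicitors' holds; client complaints pending 0 ≤ 1 → met
9. registered adviser representatives 8 ≥ 5 → met
All met.

Yes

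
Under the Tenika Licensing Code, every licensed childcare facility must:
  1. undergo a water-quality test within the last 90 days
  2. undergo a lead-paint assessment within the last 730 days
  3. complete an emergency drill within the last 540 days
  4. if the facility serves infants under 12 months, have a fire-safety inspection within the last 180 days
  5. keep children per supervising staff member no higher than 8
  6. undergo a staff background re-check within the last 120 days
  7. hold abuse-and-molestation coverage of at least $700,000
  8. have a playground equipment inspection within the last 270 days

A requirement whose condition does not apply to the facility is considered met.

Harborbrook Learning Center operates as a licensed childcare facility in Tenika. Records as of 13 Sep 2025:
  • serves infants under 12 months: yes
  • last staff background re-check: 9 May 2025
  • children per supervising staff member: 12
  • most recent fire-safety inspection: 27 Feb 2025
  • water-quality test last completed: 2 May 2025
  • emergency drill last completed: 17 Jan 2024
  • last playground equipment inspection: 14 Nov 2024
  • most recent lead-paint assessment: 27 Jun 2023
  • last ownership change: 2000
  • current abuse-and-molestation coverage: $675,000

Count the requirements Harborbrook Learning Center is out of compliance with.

1. water-quality test 134 days ago vs limit 90 → not met
2. lead-paint assessment 809 days ago vs limit 730 → not met
3. emergency drill 605 days ago vs limit 540 → not met
4. condition 'serves infants under 12 months' holds; fire-safety inspection 198 days ago vs limit 180 → not met
5. children per supervising staff member 12 > 8 → not met
6. staff background re-check 127 days ago vs limit 120 → not met
7. abuse-and-molestation coverage $675,000 < $700,000 → not met
8. playground equipment inspection 303 days ago vs limit 270 → not met
Not met: 8 of 8

8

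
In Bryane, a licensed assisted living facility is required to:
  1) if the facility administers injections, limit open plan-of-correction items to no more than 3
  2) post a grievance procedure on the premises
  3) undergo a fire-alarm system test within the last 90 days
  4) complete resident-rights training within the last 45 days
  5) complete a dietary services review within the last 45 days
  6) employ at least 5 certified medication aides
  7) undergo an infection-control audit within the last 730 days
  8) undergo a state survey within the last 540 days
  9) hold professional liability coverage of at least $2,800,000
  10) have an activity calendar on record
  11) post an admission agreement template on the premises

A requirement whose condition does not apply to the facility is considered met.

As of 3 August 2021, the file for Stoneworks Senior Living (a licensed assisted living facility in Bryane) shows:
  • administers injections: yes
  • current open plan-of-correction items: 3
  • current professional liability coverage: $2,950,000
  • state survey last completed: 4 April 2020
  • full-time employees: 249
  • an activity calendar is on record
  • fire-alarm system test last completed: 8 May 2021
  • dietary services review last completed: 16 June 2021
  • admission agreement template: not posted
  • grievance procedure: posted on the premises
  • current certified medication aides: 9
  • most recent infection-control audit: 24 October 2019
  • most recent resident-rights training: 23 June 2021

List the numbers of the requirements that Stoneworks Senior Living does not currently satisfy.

1. condition 'administers injections' holds; open plan-of-correction items 3 ≤ 3 → met
2. grievance procedure present → met
3. fire-alarm system test 87 days ago vs limit 90 → met
4. resident-rights training 41 days ago vs limit 45 → met
5. dietary services review 48 days ago vs limit 45 → not met
6. certified medication aides 9 ≥ 5 → met
7. infection-control audit 649 days ago vs limit 730 → met
8. state survey 486 days ago vs limit 540 → met
9. professional liability coverage $2,950,000 ≥ $2,800,000 → met
10. activity calendar present → met
11. admission agreement template absent → not met
Not met: 5, 11

5, 11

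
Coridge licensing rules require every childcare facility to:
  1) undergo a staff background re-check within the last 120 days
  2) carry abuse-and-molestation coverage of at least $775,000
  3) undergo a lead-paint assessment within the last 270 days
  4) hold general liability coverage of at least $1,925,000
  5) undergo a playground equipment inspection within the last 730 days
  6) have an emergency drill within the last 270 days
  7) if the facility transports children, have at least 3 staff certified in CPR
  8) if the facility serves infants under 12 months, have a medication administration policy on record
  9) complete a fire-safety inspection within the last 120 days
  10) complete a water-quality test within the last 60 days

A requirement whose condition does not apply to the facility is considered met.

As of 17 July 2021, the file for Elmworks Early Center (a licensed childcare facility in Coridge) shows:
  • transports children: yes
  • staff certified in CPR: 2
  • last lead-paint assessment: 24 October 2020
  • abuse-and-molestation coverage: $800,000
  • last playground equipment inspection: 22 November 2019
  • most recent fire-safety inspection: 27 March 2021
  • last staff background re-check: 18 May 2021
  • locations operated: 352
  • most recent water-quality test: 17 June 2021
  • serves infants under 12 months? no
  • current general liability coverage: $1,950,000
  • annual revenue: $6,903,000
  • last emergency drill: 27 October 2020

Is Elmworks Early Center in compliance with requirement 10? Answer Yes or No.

10. water-quality test 30 days ago vs limit 60 → met

Yes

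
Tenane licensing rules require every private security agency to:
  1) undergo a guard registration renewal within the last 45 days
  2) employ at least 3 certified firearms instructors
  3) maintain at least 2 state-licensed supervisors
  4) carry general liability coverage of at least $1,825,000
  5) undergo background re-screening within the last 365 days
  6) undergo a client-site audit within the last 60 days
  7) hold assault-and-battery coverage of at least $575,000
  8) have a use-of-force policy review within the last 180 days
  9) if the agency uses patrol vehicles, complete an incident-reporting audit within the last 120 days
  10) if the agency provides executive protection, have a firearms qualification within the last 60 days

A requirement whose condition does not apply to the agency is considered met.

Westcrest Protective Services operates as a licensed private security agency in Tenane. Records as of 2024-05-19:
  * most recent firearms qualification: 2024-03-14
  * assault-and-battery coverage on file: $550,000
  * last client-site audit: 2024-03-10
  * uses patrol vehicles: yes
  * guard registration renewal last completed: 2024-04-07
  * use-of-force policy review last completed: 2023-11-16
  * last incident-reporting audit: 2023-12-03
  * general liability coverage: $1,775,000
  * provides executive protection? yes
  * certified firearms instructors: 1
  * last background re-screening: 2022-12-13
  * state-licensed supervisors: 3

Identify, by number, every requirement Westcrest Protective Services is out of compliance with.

2, 4, 5, 6, 7, 8, 9, 10

1. guard registration renewal 42 days ago vs limit 45 → met
2. certified firearms instructors 1 < 3 → not met
3. state-licensed supervisors 3 ≥ 2 → met
4. general liability coverage $1,775,000 < $1,825,000 → not met
5. background re-screening 523 days ago vs limit 365 → not met
6. client-site audit 70 days ago vs limit 60 → not met
7. assault-and-battery coverage $550,000 < $575,000 → not met
8. use-of-force policy review 185 days ago vs limit 180 → not met
9. condition 'uses patrol vehicles' holds; incident-reporting audit 168 days ago vs limit 120 → not met
10. condition 'provides executive protection' holds; firearms qualification 66 days ago vs limit 60 → not met
Not met: 2, 4, 5, 6, 7, 8, 9, 10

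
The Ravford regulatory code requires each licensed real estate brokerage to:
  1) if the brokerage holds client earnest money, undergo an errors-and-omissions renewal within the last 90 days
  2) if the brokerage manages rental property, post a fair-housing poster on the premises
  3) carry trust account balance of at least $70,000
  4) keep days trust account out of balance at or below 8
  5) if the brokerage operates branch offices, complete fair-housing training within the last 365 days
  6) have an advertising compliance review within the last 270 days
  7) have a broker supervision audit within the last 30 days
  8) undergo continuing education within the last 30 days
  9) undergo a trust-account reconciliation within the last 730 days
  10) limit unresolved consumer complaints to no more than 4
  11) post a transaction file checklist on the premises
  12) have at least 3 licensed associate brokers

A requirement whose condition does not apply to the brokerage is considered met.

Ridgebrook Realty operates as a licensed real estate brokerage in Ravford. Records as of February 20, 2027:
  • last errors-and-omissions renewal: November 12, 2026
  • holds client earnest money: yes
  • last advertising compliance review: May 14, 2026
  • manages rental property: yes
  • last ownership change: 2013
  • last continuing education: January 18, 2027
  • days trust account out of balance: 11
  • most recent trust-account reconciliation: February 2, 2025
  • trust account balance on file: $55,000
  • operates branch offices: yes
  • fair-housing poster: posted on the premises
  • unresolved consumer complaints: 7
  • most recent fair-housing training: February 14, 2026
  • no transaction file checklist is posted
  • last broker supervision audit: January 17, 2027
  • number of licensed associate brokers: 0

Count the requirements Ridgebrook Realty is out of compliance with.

1. condition 'holds client earnest money' holds; errors-and-omissions renewal 100 days ago vs limit 90 → not met
2. condition 'manages rental property' holds; fair-housing poster present → met
3. trust account balance $55,000 < $70,000 → not met
4. days trust account out of balance 11 > 8 → not met
5. condition 'operates branch offices' holds; fair-housing training 371 days ago vs limit 365 → not met
6. advertising compliance review 282 days ago vs limit 270 → not met
7. broker supervision audit 34 days ago vs limit 30 → not met
8. continuing education 33 days ago vs limit 30 → not met
9. trust-account reconciliation 748 days ago vs limit 730 → not met
10. unresolved consumer complaints 7 > 4 → not met
11. transaction file checklist absent → not met
12. licensed associate brokers 0 < 3 → not met
Not met: 11 of 12

11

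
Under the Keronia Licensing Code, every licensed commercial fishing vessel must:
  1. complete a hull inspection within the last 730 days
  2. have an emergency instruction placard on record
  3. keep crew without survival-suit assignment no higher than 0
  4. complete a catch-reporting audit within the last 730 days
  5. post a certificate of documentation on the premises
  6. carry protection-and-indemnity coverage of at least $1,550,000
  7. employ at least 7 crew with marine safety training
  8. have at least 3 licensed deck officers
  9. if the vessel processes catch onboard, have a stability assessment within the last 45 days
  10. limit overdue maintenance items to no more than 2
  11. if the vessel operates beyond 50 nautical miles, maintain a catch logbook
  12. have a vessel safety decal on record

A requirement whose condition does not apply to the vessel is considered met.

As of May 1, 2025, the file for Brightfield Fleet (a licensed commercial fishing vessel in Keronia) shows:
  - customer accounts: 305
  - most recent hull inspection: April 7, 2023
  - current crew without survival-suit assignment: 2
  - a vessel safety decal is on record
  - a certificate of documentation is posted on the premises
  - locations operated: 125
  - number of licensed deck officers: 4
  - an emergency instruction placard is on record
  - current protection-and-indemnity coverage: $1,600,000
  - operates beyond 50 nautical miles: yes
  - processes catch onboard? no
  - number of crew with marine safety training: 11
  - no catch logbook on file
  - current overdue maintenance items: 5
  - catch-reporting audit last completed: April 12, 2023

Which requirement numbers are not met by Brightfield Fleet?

1, 3, 4, 10, 11

1. hull inspection 755 days ago vs limit 730 → not met
2. emergency instruction placard present → met
3. crew without survival-suit assignment 2 > 0 → not met
4. catch-reporting audit 750 days ago vs limit 730 → not met
5. certificate of documentation present → met
6. protection-and-indemnity coverage $1,600,000 ≥ $1,550,000 → met
7. crew with marine safety training 11 ≥ 7 → met
8. licensed deck officers 4 ≥ 3 → met
9. condition 'processes catch onboard' does not hold → requirement n/a → met
10. overdue maintenance items 5 > 2 → not met
11. condition 'operates beyond 50 nautical miles' holds; catch logbook absent → not met
12. vessel safety decal present → met
Not met: 1, 3, 4, 10, 11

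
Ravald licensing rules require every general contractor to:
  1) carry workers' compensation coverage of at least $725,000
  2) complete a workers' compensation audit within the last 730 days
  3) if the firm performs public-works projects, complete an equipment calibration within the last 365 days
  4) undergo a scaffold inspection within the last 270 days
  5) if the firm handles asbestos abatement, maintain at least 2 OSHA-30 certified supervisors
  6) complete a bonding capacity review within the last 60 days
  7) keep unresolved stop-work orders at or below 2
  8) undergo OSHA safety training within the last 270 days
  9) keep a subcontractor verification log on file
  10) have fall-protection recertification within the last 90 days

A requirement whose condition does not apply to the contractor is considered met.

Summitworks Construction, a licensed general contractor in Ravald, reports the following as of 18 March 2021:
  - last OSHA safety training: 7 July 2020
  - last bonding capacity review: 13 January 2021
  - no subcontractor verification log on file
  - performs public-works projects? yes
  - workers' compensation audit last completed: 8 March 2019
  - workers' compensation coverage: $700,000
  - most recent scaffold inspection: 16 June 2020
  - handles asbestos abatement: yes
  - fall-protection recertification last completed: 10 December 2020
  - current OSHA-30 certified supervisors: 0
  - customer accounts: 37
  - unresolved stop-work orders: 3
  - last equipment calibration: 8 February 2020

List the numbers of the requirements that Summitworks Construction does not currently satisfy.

1, 2, 3, 4, 5, 6, 7, 9, 10

1. workers' compensation coverage $700,000 < $725,000 → not met
2. workers' compensation audit 741 days ago vs limit 730 → not met
3. condition 'performs public-works projects' holds; equipment calibration 404 days ago vs limit 365 → not met
4. scaffold inspection 275 days ago vs limit 270 → not met
5. condition 'handles asbestos abatement' holds; OSHA-30 certified supervisors 0 < 2 → not met
6. bonding capacity review 64 days ago vs limit 60 → not met
7. unresolved stop-work orders 3 > 2 → not met
8. OSHA safety training 254 days ago vs limit 270 → met
9. subcontractor verification log absent → not met
10. fall-protection recertification 98 days ago vs limit 90 → not met
Not met: 1, 2, 3, 4, 5, 6, 7, 9, 10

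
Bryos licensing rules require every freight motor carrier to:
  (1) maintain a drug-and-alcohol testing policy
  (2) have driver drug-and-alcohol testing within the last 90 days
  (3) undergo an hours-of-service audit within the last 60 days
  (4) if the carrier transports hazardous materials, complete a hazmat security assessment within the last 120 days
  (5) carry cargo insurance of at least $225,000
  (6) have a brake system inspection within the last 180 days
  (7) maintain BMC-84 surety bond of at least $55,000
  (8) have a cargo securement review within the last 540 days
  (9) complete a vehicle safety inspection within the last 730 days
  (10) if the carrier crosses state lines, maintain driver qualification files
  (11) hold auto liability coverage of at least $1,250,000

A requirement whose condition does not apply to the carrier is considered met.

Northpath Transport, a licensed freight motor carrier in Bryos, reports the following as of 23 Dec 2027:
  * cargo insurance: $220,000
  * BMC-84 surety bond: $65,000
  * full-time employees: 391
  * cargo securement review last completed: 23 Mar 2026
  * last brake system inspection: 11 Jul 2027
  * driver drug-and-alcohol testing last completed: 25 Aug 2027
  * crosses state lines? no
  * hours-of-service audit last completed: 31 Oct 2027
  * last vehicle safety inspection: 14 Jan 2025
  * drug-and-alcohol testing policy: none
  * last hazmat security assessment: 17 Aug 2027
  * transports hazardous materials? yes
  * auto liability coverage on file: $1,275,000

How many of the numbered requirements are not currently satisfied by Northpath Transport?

6

1. drug-and-alcohol testing policy absent → not met
2. driver drug-and-alcohol testing 120 days ago vs limit 90 → not met
3. hours-of-service audit 53 days ago vs limit 60 → met
4. condition 'transports hazardous materials' holds; hazmat security assessment 128 days ago vs limit 120 → not met
5. cargo insurance $220,000 < $225,000 → not met
6. brake system inspection 165 days ago vs limit 180 → met
7. BMC-84 surety bond $65,000 ≥ $55,000 → met
8. cargo securement review 640 days ago vs limit 540 → not met
9. vehicle safety inspection 1073 days ago vs limit 730 → not met
10. condition 'crosses state lines' does not hold → requirement n/a → met
11. auto liability coverage $1,275,000 ≥ $1,250,000 → met
Not met: 6 of 11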